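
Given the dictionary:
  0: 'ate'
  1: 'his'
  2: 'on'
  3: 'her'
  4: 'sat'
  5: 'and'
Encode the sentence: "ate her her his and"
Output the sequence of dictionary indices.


Look up each word in the dictionary:
  'ate' -> 0
  'her' -> 3
  'her' -> 3
  'his' -> 1
  'and' -> 5

Encoded: [0, 3, 3, 1, 5]


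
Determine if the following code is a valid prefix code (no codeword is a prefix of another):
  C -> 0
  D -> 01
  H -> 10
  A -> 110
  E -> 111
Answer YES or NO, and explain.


Checking each pair (does one codeword prefix another?):
  C='0' vs D='01': prefix -- VIOLATION

NO -- this is NOT a valid prefix code. C (0) is a prefix of D (01).


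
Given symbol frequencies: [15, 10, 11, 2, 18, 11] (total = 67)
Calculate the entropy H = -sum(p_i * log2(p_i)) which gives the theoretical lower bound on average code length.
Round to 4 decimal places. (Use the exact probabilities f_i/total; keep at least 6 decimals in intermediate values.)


Per-symbol terms -p_i * log2(p_i) with p_i = f_i/67:
  p = 15/67 = 0.223881: log2(p) = -2.159199, -p*log2(p) = 0.483403
  p = 10/67 = 0.149254: log2(p) = -2.744161, -p*log2(p) = 0.409576
  p = 11/67 = 0.164179: log2(p) = -2.606658, -p*log2(p) = 0.427959
  p = 2/67 = 0.029851: log2(p) = -5.066089, -p*log2(p) = 0.151227
  p = 18/67 = 0.268657: log2(p) = -1.896164, -p*log2(p) = 0.509417
  p = 11/67 = 0.164179: log2(p) = -2.606658, -p*log2(p) = 0.427959
H = 0.483403 + 0.409576 + 0.427959 + 0.151227 + 0.509417 + 0.427959 = 2.409541

H = 2.4095 bits/symbol


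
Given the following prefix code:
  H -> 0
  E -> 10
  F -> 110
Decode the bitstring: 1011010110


Decoding step by step:
Bits 10 -> E
Bits 110 -> F
Bits 10 -> E
Bits 110 -> F


Decoded message: EFEF


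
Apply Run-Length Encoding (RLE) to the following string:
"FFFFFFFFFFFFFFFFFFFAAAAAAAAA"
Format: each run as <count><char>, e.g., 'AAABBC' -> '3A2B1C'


Scanning runs left to right:
  i=0: run of 'F' x 19 -> '19F'
  i=19: run of 'A' x 9 -> '9A'

RLE = 19F9A


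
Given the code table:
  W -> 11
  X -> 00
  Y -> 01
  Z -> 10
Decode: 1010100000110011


Decoding:
10 -> Z
10 -> Z
10 -> Z
00 -> X
00 -> X
11 -> W
00 -> X
11 -> W


Result: ZZZXXWXW


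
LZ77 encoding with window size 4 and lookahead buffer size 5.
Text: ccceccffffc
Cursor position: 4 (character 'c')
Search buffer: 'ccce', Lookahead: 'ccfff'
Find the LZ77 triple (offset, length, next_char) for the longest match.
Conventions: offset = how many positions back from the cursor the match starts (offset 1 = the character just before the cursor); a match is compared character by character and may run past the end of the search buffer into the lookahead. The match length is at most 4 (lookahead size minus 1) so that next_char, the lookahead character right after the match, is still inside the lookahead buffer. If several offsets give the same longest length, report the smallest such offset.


Try each offset into the search buffer:
  offset=1 (pos 3, char 'e'): match length 0
  offset=2 (pos 2, char 'c'): match length 1
  offset=3 (pos 1, char 'c'): match length 2
  offset=4 (pos 0, char 'c'): match length 2
Longest match has length 2, found at offsets 3, 4; take the smallest, offset 3.
next_char = character at position 4 + 2 = 6 -> 'f'

Best match: offset=3, length=2 (matching 'cc' starting at position 1)
LZ77 triple: (3, 2, 'f')


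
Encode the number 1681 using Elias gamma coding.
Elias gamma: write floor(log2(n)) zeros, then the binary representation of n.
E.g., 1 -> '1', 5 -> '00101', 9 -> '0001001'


num_bits = floor(log2(1681)) + 1 = 11
leading_zeros = num_bits - 1 = 10
binary(1681) = 11010010001

Elias gamma(1681) = '0000000000' + '11010010001' = 000000000011010010001 (21 bits)


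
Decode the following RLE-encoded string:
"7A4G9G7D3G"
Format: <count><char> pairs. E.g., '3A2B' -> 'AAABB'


Expanding each <count><char> pair:
  7A -> 'AAAAAAA'
  4G -> 'GGGG'
  9G -> 'GGGGGGGGG'
  7D -> 'DDDDDDD'
  3G -> 'GGG'

Decoded = AAAAAAAGGGGGGGGGGGGGDDDDDDDGGG


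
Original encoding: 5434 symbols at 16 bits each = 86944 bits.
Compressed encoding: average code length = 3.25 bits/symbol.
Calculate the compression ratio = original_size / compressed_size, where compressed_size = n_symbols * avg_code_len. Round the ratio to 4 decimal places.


original_size = n_symbols * orig_bits = 5434 * 16 = 86944 bits
compressed_size = n_symbols * avg_code_len = 5434 * 3.25 = 17660.5 bits
ratio = original_size / compressed_size = 86944 / 17660.5 = 4.9231

Compression ratio = 4.9231


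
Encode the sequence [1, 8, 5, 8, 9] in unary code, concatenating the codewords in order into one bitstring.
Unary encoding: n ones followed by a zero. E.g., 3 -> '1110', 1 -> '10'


Encode each number as n ones followed by a terminating 0:
  1 -> 10 (2 bits)
  8 -> 111111110 (9 bits)
  5 -> 111110 (6 bits)
  8 -> 111111110 (9 bits)
  9 -> 1111111110 (10 bits)
Total length = 2 + 9 + 6 + 9 + 10 = 36 bits.

Unary([1, 8, 5, 8, 9]) = 101111111101111101111111101111111110 (36 bits)


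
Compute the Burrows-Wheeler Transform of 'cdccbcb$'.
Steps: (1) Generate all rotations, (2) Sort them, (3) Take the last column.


Rotations (sorted):
  0: $cdccbcb -> last char: b
  1: b$cdccbc -> last char: c
  2: bcb$cdcc -> last char: c
  3: cb$cdccb -> last char: b
  4: cbcb$cdc -> last char: c
  5: ccbcb$cd -> last char: d
  6: cdccbcb$ -> last char: $
  7: dccbcb$c -> last char: c


BWT = bccbcd$c


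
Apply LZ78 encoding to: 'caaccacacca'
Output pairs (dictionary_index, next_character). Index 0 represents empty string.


LZ78 encoding steps:
Dictionary: {0: ''}
Step 1: w='' (idx 0), next='c' -> output (0, 'c'), add 'c' as idx 1
Step 2: w='' (idx 0), next='a' -> output (0, 'a'), add 'a' as idx 2
Step 3: w='a' (idx 2), next='c' -> output (2, 'c'), add 'ac' as idx 3
Step 4: w='c' (idx 1), next='a' -> output (1, 'a'), add 'ca' as idx 4
Step 5: w='ca' (idx 4), next='c' -> output (4, 'c'), add 'cac' as idx 5
Step 6: w='ca' (idx 4), end of input -> output (4, '')


Encoded: [(0, 'c'), (0, 'a'), (2, 'c'), (1, 'a'), (4, 'c'), (4, '')]


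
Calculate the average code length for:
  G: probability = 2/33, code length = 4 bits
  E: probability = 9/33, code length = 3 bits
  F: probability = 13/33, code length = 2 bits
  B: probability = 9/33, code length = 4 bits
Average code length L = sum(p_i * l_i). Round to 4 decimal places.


Weighted contributions p_i * l_i:
  G: (2/33) * 4 = 8/33
  E: (9/33) * 3 = 27/33
  F: (13/33) * 2 = 26/33
  B: (9/33) * 4 = 36/33
Sum = (8 + 27 + 26 + 36)/33 = 97/33

L = 97/33 = 2.9394 bits/symbol


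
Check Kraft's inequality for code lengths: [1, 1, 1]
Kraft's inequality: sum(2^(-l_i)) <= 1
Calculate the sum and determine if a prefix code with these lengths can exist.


Sum = 2^(-1) + 2^(-1) + 2^(-1)
    = 0.5 + 0.5 + 0.5
    = 3/2 = 1.5
Since 1.5 > 1, Kraft's inequality is NOT satisfied.
A prefix code with these lengths CANNOT exist.

Kraft sum = 1.5. Not satisfied.


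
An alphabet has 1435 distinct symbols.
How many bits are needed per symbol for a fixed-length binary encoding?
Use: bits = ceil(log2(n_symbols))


log2(1435) = 10.4868
Bracket: 2^10 = 1024 < 1435 <= 2^11 = 2048
So ceil(log2(1435)) = 11

bits = ceil(log2(1435)) = ceil(10.4868) = 11 bits


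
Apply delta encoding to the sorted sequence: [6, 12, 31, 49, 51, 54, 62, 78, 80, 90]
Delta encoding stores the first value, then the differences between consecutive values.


First value: 6
Deltas:
  12 - 6 = 6
  31 - 12 = 19
  49 - 31 = 18
  51 - 49 = 2
  54 - 51 = 3
  62 - 54 = 8
  78 - 62 = 16
  80 - 78 = 2
  90 - 80 = 10


Delta encoded: [6, 6, 19, 18, 2, 3, 8, 16, 2, 10]


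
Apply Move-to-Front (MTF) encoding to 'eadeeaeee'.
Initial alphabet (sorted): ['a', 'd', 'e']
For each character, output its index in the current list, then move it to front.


MTF encoding:
'e': index 2 in ['a', 'd', 'e'] -> ['e', 'a', 'd']
'a': index 1 in ['e', 'a', 'd'] -> ['a', 'e', 'd']
'd': index 2 in ['a', 'e', 'd'] -> ['d', 'a', 'e']
'e': index 2 in ['d', 'a', 'e'] -> ['e', 'd', 'a']
'e': index 0 in ['e', 'd', 'a'] -> ['e', 'd', 'a']
'a': index 2 in ['e', 'd', 'a'] -> ['a', 'e', 'd']
'e': index 1 in ['a', 'e', 'd'] -> ['e', 'a', 'd']
'e': index 0 in ['e', 'a', 'd'] -> ['e', 'a', 'd']
'e': index 0 in ['e', 'a', 'd'] -> ['e', 'a', 'd']


Output: [2, 1, 2, 2, 0, 2, 1, 0, 0]


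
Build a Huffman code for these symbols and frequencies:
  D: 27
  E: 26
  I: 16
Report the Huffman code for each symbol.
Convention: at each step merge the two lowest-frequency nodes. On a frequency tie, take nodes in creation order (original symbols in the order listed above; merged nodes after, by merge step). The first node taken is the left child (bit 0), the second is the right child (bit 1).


Huffman tree construction:
Step 1: Merge I(16) + E(26) = 42
Step 2: Merge D(27) + (I+E)(42) = 69
Read each symbol's code off the tree from the root (left child = 0, right child = 1).

Codes:
  D: 0 (length 1)
  E: 11 (length 2)
  I: 10 (length 2)
Average code length: 111/69 = 1.6087 bits/symbol


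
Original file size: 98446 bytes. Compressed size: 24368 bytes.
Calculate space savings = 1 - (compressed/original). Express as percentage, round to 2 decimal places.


ratio = compressed/original = 24368/98446 = 0.247527
savings = 1 - ratio = 1 - 0.247527 = 0.752473
as a percentage: 0.752473 * 100 = 75.25%

Space savings = 1 - 24368/98446 = 75.25%


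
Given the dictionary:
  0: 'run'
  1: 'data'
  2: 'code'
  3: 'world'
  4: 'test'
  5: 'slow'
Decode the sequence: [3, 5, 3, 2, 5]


Look up each index in the dictionary:
  3 -> 'world'
  5 -> 'slow'
  3 -> 'world'
  2 -> 'code'
  5 -> 'slow'

Decoded: "world slow world code slow"


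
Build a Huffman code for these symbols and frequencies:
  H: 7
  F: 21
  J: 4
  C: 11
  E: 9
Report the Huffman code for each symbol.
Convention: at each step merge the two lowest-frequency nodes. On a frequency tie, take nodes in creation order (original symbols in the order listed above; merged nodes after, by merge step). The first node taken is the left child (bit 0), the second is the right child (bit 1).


Huffman tree construction:
Step 1: Merge J(4) + H(7) = 11
Step 2: Merge E(9) + C(11) = 20
Step 3: Merge (J+H)(11) + (E+C)(20) = 31
Step 4: Merge F(21) + ((J+H)+(E+C))(31) = 52
Read each symbol's code off the tree from the root (left child = 0, right child = 1).

Codes:
  H: 101 (length 3)
  F: 0 (length 1)
  J: 100 (length 3)
  C: 111 (length 3)
  E: 110 (length 3)
Average code length: 114/52 = 2.1923 bits/symbol


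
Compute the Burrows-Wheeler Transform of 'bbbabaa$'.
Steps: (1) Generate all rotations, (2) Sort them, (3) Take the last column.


Rotations (sorted):
  0: $bbbabaa -> last char: a
  1: a$bbbaba -> last char: a
  2: aa$bbbab -> last char: b
  3: abaa$bbb -> last char: b
  4: baa$bbba -> last char: a
  5: babaa$bb -> last char: b
  6: bbabaa$b -> last char: b
  7: bbbabaa$ -> last char: $


BWT = aabbabb$


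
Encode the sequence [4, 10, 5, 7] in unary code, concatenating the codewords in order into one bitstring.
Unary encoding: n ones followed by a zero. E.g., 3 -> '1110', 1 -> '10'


Encode each number as n ones followed by a terminating 0:
  4 -> 11110 (5 bits)
  10 -> 11111111110 (11 bits)
  5 -> 111110 (6 bits)
  7 -> 11111110 (8 bits)
Total length = 5 + 11 + 6 + 8 = 30 bits.

Unary([4, 10, 5, 7]) = 111101111111111011111011111110 (30 bits)


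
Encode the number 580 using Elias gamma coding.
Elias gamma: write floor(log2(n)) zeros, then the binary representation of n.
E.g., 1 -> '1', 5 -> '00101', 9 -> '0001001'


num_bits = floor(log2(580)) + 1 = 10
leading_zeros = num_bits - 1 = 9
binary(580) = 1001000100

Elias gamma(580) = '000000000' + '1001000100' = 0000000001001000100 (19 bits)


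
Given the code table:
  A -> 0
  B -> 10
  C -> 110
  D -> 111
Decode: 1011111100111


Decoding:
10 -> B
111 -> D
111 -> D
0 -> A
0 -> A
111 -> D


Result: BDDAAD


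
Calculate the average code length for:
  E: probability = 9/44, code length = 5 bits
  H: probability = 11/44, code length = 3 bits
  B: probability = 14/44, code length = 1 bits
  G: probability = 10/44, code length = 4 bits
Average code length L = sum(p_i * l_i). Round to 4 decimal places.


Weighted contributions p_i * l_i:
  E: (9/44) * 5 = 45/44
  H: (11/44) * 3 = 33/44
  B: (14/44) * 1 = 14/44
  G: (10/44) * 4 = 40/44
Sum = (45 + 33 + 14 + 40)/44 = 132/44

L = 132/44 = 3.0000 bits/symbol


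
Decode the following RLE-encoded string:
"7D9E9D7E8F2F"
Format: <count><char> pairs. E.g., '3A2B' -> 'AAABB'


Expanding each <count><char> pair:
  7D -> 'DDDDDDD'
  9E -> 'EEEEEEEEE'
  9D -> 'DDDDDDDDD'
  7E -> 'EEEEEEE'
  8F -> 'FFFFFFFF'
  2F -> 'FF'

Decoded = DDDDDDDEEEEEEEEEDDDDDDDDDEEEEEEEFFFFFFFFFF


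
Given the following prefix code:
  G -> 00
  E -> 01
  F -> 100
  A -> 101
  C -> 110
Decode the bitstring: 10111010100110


Decoding step by step:
Bits 101 -> A
Bits 110 -> C
Bits 101 -> A
Bits 00 -> G
Bits 110 -> C


Decoded message: ACAGC


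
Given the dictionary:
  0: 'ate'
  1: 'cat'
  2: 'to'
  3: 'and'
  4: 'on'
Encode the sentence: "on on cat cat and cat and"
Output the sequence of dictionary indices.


Look up each word in the dictionary:
  'on' -> 4
  'on' -> 4
  'cat' -> 1
  'cat' -> 1
  'and' -> 3
  'cat' -> 1
  'and' -> 3

Encoded: [4, 4, 1, 1, 3, 1, 3]


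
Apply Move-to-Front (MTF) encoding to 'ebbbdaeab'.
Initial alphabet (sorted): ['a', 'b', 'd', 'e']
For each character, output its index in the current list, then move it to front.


MTF encoding:
'e': index 3 in ['a', 'b', 'd', 'e'] -> ['e', 'a', 'b', 'd']
'b': index 2 in ['e', 'a', 'b', 'd'] -> ['b', 'e', 'a', 'd']
'b': index 0 in ['b', 'e', 'a', 'd'] -> ['b', 'e', 'a', 'd']
'b': index 0 in ['b', 'e', 'a', 'd'] -> ['b', 'e', 'a', 'd']
'd': index 3 in ['b', 'e', 'a', 'd'] -> ['d', 'b', 'e', 'a']
'a': index 3 in ['d', 'b', 'e', 'a'] -> ['a', 'd', 'b', 'e']
'e': index 3 in ['a', 'd', 'b', 'e'] -> ['e', 'a', 'd', 'b']
'a': index 1 in ['e', 'a', 'd', 'b'] -> ['a', 'e', 'd', 'b']
'b': index 3 in ['a', 'e', 'd', 'b'] -> ['b', 'a', 'e', 'd']


Output: [3, 2, 0, 0, 3, 3, 3, 1, 3]


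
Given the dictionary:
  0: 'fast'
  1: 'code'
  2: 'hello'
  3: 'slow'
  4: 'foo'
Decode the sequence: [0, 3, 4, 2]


Look up each index in the dictionary:
  0 -> 'fast'
  3 -> 'slow'
  4 -> 'foo'
  2 -> 'hello'

Decoded: "fast slow foo hello"


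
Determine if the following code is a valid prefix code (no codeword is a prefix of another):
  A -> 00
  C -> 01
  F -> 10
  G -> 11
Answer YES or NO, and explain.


Checking each pair (does one codeword prefix another?):
  A='00' vs C='01': no prefix
  A='00' vs F='10': no prefix
  A='00' vs G='11': no prefix
  C='01' vs A='00': no prefix
  C='01' vs F='10': no prefix
  C='01' vs G='11': no prefix
  F='10' vs A='00': no prefix
  F='10' vs C='01': no prefix
  F='10' vs G='11': no prefix
  G='11' vs A='00': no prefix
  G='11' vs C='01': no prefix
  G='11' vs F='10': no prefix
No violation found over all pairs.

YES -- this is a valid prefix code. No codeword is a prefix of any other codeword.


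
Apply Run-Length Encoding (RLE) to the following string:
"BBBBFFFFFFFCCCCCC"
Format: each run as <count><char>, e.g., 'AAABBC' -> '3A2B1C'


Scanning runs left to right:
  i=0: run of 'B' x 4 -> '4B'
  i=4: run of 'F' x 7 -> '7F'
  i=11: run of 'C' x 6 -> '6C'

RLE = 4B7F6C


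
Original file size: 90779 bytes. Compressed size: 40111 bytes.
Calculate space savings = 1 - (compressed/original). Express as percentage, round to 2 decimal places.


ratio = compressed/original = 40111/90779 = 0.441853
savings = 1 - ratio = 1 - 0.441853 = 0.558147
as a percentage: 0.558147 * 100 = 55.81%

Space savings = 1 - 40111/90779 = 55.81%


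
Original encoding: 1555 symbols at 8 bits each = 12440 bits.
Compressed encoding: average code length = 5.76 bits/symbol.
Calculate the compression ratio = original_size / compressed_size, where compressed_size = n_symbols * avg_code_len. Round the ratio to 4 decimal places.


original_size = n_symbols * orig_bits = 1555 * 8 = 12440 bits
compressed_size = n_symbols * avg_code_len = 1555 * 5.76 = 8956.8 bits
ratio = original_size / compressed_size = 12440 / 8956.8 = 1.3889

Compression ratio = 1.3889


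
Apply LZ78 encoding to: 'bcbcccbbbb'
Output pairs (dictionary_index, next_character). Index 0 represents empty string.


LZ78 encoding steps:
Dictionary: {0: ''}
Step 1: w='' (idx 0), next='b' -> output (0, 'b'), add 'b' as idx 1
Step 2: w='' (idx 0), next='c' -> output (0, 'c'), add 'c' as idx 2
Step 3: w='b' (idx 1), next='c' -> output (1, 'c'), add 'bc' as idx 3
Step 4: w='c' (idx 2), next='c' -> output (2, 'c'), add 'cc' as idx 4
Step 5: w='b' (idx 1), next='b' -> output (1, 'b'), add 'bb' as idx 5
Step 6: w='bb' (idx 5), end of input -> output (5, '')


Encoded: [(0, 'b'), (0, 'c'), (1, 'c'), (2, 'c'), (1, 'b'), (5, '')]


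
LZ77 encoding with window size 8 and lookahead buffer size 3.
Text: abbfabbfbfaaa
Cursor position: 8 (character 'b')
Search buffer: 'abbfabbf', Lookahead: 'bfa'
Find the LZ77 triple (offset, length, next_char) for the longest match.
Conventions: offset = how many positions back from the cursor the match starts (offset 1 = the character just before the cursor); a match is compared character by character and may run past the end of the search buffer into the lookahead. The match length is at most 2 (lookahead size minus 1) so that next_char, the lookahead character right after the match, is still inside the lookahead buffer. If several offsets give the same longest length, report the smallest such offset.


Try each offset into the search buffer:
  offset=1 (pos 7, char 'f'): match length 0
  offset=2 (pos 6, char 'b'): match length 2
  offset=3 (pos 5, char 'b'): match length 1
  offset=4 (pos 4, char 'a'): match length 0
  offset=5 (pos 3, char 'f'): match length 0
  offset=6 (pos 2, char 'b'): match length 2
  offset=7 (pos 1, char 'b'): match length 1
  offset=8 (pos 0, char 'a'): match length 0
Longest match has length 2, found at offsets 2, 6; take the smallest, offset 2.
next_char = character at position 8 + 2 = 10 -> 'a'

Best match: offset=2, length=2 (matching 'bf' starting at position 6)
LZ77 triple: (2, 2, 'a')


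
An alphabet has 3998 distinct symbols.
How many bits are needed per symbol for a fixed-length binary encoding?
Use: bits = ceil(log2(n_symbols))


log2(3998) = 11.9651
Bracket: 2^11 = 2048 < 3998 <= 2^12 = 4096
So ceil(log2(3998)) = 12

bits = ceil(log2(3998)) = ceil(11.9651) = 12 bits


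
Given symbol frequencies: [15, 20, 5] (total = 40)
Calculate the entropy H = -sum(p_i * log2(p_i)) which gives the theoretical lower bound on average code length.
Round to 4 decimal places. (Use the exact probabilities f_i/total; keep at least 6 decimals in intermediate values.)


Per-symbol terms -p_i * log2(p_i) with p_i = f_i/40:
  p = 15/40 = 0.375000: log2(p) = -1.415037, -p*log2(p) = 0.530639
  p = 20/40 = 0.500000: log2(p) = -1.000000, -p*log2(p) = 0.500000
  p = 5/40 = 0.125000: log2(p) = -3.000000, -p*log2(p) = 0.375000
H = 0.530639 + 0.500000 + 0.375000 = 1.405639

H = 1.4056 bits/symbol


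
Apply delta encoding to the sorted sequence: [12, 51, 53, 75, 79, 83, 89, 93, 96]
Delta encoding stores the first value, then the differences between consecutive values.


First value: 12
Deltas:
  51 - 12 = 39
  53 - 51 = 2
  75 - 53 = 22
  79 - 75 = 4
  83 - 79 = 4
  89 - 83 = 6
  93 - 89 = 4
  96 - 93 = 3


Delta encoded: [12, 39, 2, 22, 4, 4, 6, 4, 3]


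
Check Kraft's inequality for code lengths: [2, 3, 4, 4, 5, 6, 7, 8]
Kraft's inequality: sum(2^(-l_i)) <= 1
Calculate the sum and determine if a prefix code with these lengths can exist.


Sum = 2^(-2) + 2^(-3) + 2^(-4) + 2^(-4) + 2^(-5) + 2^(-6) + 2^(-7) + 2^(-8)
    = 0.25 + 0.125 + 0.0625 + 0.0625 + 0.03125 + 0.015625 + 0.0078125 + 0.00390625
    = 143/256 = 0.55859375
Since 0.55859375 <= 1, Kraft's inequality IS satisfied.
A prefix code with these lengths CAN exist.

Kraft sum = 0.55859375. Satisfied.


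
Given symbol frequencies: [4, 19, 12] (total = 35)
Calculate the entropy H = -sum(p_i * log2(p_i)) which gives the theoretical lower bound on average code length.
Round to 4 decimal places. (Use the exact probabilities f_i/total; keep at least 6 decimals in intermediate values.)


Per-symbol terms -p_i * log2(p_i) with p_i = f_i/35:
  p = 4/35 = 0.114286: log2(p) = -3.129283, -p*log2(p) = 0.357632
  p = 19/35 = 0.542857: log2(p) = -0.881356, -p*log2(p) = 0.478450
  p = 12/35 = 0.342857: log2(p) = -1.544321, -p*log2(p) = 0.529481
H = 0.357632 + 0.478450 + 0.529481 = 1.365563

H = 1.3656 bits/symbol


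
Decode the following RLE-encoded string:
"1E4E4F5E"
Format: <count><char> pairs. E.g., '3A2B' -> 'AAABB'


Expanding each <count><char> pair:
  1E -> 'E'
  4E -> 'EEEE'
  4F -> 'FFFF'
  5E -> 'EEEEE'

Decoded = EEEEEFFFFEEEEE


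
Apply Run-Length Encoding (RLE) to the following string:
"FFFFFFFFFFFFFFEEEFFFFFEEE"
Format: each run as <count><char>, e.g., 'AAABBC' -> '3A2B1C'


Scanning runs left to right:
  i=0: run of 'F' x 14 -> '14F'
  i=14: run of 'E' x 3 -> '3E'
  i=17: run of 'F' x 5 -> '5F'
  i=22: run of 'E' x 3 -> '3E'

RLE = 14F3E5F3E


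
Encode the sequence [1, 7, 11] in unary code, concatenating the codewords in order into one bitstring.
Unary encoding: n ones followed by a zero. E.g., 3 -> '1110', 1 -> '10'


Encode each number as n ones followed by a terminating 0:
  1 -> 10 (2 bits)
  7 -> 11111110 (8 bits)
  11 -> 111111111110 (12 bits)
Total length = 2 + 8 + 12 = 22 bits.

Unary([1, 7, 11]) = 1011111110111111111110 (22 bits)


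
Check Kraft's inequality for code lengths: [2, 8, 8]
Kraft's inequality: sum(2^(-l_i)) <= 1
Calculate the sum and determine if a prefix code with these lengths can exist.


Sum = 2^(-2) + 2^(-8) + 2^(-8)
    = 0.25 + 0.00390625 + 0.00390625
    = 66/256 = 0.2578125
Since 0.2578125 <= 1, Kraft's inequality IS satisfied.
A prefix code with these lengths CAN exist.

Kraft sum = 0.2578125. Satisfied.


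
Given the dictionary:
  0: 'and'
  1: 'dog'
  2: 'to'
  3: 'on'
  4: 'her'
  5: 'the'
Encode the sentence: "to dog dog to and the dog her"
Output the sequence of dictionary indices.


Look up each word in the dictionary:
  'to' -> 2
  'dog' -> 1
  'dog' -> 1
  'to' -> 2
  'and' -> 0
  'the' -> 5
  'dog' -> 1
  'her' -> 4

Encoded: [2, 1, 1, 2, 0, 5, 1, 4]


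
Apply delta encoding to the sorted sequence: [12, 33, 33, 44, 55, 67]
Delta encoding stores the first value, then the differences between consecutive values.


First value: 12
Deltas:
  33 - 12 = 21
  33 - 33 = 0
  44 - 33 = 11
  55 - 44 = 11
  67 - 55 = 12


Delta encoded: [12, 21, 0, 11, 11, 12]


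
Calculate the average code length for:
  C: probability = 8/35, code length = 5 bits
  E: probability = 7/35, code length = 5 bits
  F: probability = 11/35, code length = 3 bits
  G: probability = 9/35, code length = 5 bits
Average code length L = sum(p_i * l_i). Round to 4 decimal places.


Weighted contributions p_i * l_i:
  C: (8/35) * 5 = 40/35
  E: (7/35) * 5 = 35/35
  F: (11/35) * 3 = 33/35
  G: (9/35) * 5 = 45/35
Sum = (40 + 35 + 33 + 45)/35 = 153/35

L = 153/35 = 4.3714 bits/symbol


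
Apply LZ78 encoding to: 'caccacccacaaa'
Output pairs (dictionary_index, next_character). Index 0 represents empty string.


LZ78 encoding steps:
Dictionary: {0: ''}
Step 1: w='' (idx 0), next='c' -> output (0, 'c'), add 'c' as idx 1
Step 2: w='' (idx 0), next='a' -> output (0, 'a'), add 'a' as idx 2
Step 3: w='c' (idx 1), next='c' -> output (1, 'c'), add 'cc' as idx 3
Step 4: w='a' (idx 2), next='c' -> output (2, 'c'), add 'ac' as idx 4
Step 5: w='cc' (idx 3), next='a' -> output (3, 'a'), add 'cca' as idx 5
Step 6: w='c' (idx 1), next='a' -> output (1, 'a'), add 'ca' as idx 6
Step 7: w='a' (idx 2), next='a' -> output (2, 'a'), add 'aa' as idx 7


Encoded: [(0, 'c'), (0, 'a'), (1, 'c'), (2, 'c'), (3, 'a'), (1, 'a'), (2, 'a')]


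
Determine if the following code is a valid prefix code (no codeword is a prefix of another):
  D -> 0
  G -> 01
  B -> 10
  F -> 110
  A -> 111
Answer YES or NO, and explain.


Checking each pair (does one codeword prefix another?):
  D='0' vs G='01': prefix -- VIOLATION

NO -- this is NOT a valid prefix code. D (0) is a prefix of G (01).


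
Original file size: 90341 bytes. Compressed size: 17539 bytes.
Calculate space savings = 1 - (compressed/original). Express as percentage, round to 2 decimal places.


ratio = compressed/original = 17539/90341 = 0.194142
savings = 1 - ratio = 1 - 0.194142 = 0.805858
as a percentage: 0.805858 * 100 = 80.59%

Space savings = 1 - 17539/90341 = 80.59%


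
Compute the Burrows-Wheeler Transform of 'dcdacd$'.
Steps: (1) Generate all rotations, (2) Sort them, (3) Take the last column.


Rotations (sorted):
  0: $dcdacd -> last char: d
  1: acd$dcd -> last char: d
  2: cd$dcda -> last char: a
  3: cdacd$d -> last char: d
  4: d$dcdac -> last char: c
  5: dacd$dc -> last char: c
  6: dcdacd$ -> last char: $


BWT = ddadcc$


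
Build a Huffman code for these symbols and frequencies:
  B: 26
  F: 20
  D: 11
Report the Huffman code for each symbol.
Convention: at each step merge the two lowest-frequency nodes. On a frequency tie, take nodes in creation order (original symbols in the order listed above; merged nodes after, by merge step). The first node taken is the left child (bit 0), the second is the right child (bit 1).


Huffman tree construction:
Step 1: Merge D(11) + F(20) = 31
Step 2: Merge B(26) + (D+F)(31) = 57
Read each symbol's code off the tree from the root (left child = 0, right child = 1).

Codes:
  B: 0 (length 1)
  F: 11 (length 2)
  D: 10 (length 2)
Average code length: 88/57 = 1.5439 bits/symbol


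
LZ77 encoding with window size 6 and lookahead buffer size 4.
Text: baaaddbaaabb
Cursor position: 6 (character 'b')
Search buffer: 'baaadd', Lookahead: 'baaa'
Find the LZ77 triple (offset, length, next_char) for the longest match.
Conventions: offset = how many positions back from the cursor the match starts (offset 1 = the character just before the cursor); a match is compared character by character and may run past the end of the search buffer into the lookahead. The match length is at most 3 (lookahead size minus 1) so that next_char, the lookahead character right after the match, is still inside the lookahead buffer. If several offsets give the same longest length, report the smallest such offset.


Try each offset into the search buffer:
  offset=1 (pos 5, char 'd'): match length 0
  offset=2 (pos 4, char 'd'): match length 0
  offset=3 (pos 3, char 'a'): match length 0
  offset=4 (pos 2, char 'a'): match length 0
  offset=5 (pos 1, char 'a'): match length 0
  offset=6 (pos 0, char 'b'): match length 3
Longest match has length 3 at offset 6.
next_char = character at position 6 + 3 = 9 -> 'a'

Best match: offset=6, length=3 (matching 'baa' starting at position 0)
LZ77 triple: (6, 3, 'a')


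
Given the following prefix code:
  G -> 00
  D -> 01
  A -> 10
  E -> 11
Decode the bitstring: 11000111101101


Decoding step by step:
Bits 11 -> E
Bits 00 -> G
Bits 01 -> D
Bits 11 -> E
Bits 10 -> A
Bits 11 -> E
Bits 01 -> D


Decoded message: EGDEAED


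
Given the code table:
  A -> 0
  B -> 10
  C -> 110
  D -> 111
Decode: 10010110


Decoding:
10 -> B
0 -> A
10 -> B
110 -> C


Result: BABC


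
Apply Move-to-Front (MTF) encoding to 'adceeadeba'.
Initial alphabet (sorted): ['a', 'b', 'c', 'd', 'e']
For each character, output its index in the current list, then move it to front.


MTF encoding:
'a': index 0 in ['a', 'b', 'c', 'd', 'e'] -> ['a', 'b', 'c', 'd', 'e']
'd': index 3 in ['a', 'b', 'c', 'd', 'e'] -> ['d', 'a', 'b', 'c', 'e']
'c': index 3 in ['d', 'a', 'b', 'c', 'e'] -> ['c', 'd', 'a', 'b', 'e']
'e': index 4 in ['c', 'd', 'a', 'b', 'e'] -> ['e', 'c', 'd', 'a', 'b']
'e': index 0 in ['e', 'c', 'd', 'a', 'b'] -> ['e', 'c', 'd', 'a', 'b']
'a': index 3 in ['e', 'c', 'd', 'a', 'b'] -> ['a', 'e', 'c', 'd', 'b']
'd': index 3 in ['a', 'e', 'c', 'd', 'b'] -> ['d', 'a', 'e', 'c', 'b']
'e': index 2 in ['d', 'a', 'e', 'c', 'b'] -> ['e', 'd', 'a', 'c', 'b']
'b': index 4 in ['e', 'd', 'a', 'c', 'b'] -> ['b', 'e', 'd', 'a', 'c']
'a': index 3 in ['b', 'e', 'd', 'a', 'c'] -> ['a', 'b', 'e', 'd', 'c']


Output: [0, 3, 3, 4, 0, 3, 3, 2, 4, 3]


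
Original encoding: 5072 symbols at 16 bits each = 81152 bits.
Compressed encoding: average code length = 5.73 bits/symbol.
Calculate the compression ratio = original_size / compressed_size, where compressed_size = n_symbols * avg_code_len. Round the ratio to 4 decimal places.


original_size = n_symbols * orig_bits = 5072 * 16 = 81152 bits
compressed_size = n_symbols * avg_code_len = 5072 * 5.73 = 29062.56 bits
ratio = original_size / compressed_size = 81152 / 29062.56 = 2.7923

Compression ratio = 2.7923


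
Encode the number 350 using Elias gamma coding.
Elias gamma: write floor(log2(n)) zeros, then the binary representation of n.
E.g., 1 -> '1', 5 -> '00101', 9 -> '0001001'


num_bits = floor(log2(350)) + 1 = 9
leading_zeros = num_bits - 1 = 8
binary(350) = 101011110

Elias gamma(350) = '00000000' + '101011110' = 00000000101011110 (17 bits)


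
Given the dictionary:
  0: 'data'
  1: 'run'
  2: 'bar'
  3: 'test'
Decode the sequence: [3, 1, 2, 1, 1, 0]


Look up each index in the dictionary:
  3 -> 'test'
  1 -> 'run'
  2 -> 'bar'
  1 -> 'run'
  1 -> 'run'
  0 -> 'data'

Decoded: "test run bar run run data"


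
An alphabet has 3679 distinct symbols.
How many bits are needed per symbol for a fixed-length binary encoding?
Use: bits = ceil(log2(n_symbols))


log2(3679) = 11.8451
Bracket: 2^11 = 2048 < 3679 <= 2^12 = 4096
So ceil(log2(3679)) = 12

bits = ceil(log2(3679)) = ceil(11.8451) = 12 bits


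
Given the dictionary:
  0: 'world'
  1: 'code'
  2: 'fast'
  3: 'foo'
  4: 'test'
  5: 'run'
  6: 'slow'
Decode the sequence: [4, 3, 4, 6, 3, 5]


Look up each index in the dictionary:
  4 -> 'test'
  3 -> 'foo'
  4 -> 'test'
  6 -> 'slow'
  3 -> 'foo'
  5 -> 'run'

Decoded: "test foo test slow foo run"


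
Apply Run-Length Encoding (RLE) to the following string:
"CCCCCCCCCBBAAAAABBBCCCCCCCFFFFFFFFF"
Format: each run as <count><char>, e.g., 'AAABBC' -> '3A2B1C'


Scanning runs left to right:
  i=0: run of 'C' x 9 -> '9C'
  i=9: run of 'B' x 2 -> '2B'
  i=11: run of 'A' x 5 -> '5A'
  i=16: run of 'B' x 3 -> '3B'
  i=19: run of 'C' x 7 -> '7C'
  i=26: run of 'F' x 9 -> '9F'

RLE = 9C2B5A3B7C9F


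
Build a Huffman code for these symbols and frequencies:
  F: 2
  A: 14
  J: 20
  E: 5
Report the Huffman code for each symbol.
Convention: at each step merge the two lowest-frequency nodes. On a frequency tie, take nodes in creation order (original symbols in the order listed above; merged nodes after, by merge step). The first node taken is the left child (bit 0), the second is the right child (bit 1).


Huffman tree construction:
Step 1: Merge F(2) + E(5) = 7
Step 2: Merge (F+E)(7) + A(14) = 21
Step 3: Merge J(20) + ((F+E)+A)(21) = 41
Read each symbol's code off the tree from the root (left child = 0, right child = 1).

Codes:
  F: 100 (length 3)
  A: 11 (length 2)
  J: 0 (length 1)
  E: 101 (length 3)
Average code length: 69/41 = 1.6829 bits/symbol


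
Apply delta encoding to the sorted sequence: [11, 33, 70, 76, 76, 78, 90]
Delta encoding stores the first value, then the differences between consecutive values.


First value: 11
Deltas:
  33 - 11 = 22
  70 - 33 = 37
  76 - 70 = 6
  76 - 76 = 0
  78 - 76 = 2
  90 - 78 = 12


Delta encoded: [11, 22, 37, 6, 0, 2, 12]


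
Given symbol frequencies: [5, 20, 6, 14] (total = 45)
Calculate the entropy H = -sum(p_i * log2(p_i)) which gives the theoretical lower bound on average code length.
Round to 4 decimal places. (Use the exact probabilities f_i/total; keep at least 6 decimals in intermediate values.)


Per-symbol terms -p_i * log2(p_i) with p_i = f_i/45:
  p = 5/45 = 0.111111: log2(p) = -3.169925, -p*log2(p) = 0.352214
  p = 20/45 = 0.444444: log2(p) = -1.169925, -p*log2(p) = 0.519967
  p = 6/45 = 0.133333: log2(p) = -2.906891, -p*log2(p) = 0.387585
  p = 14/45 = 0.311111: log2(p) = -1.684498, -p*log2(p) = 0.524066
H = 0.352214 + 0.519967 + 0.387585 + 0.524066 = 1.783832

H = 1.7838 bits/symbol


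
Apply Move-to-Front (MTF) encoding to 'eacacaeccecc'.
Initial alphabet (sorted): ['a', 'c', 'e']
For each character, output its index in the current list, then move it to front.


MTF encoding:
'e': index 2 in ['a', 'c', 'e'] -> ['e', 'a', 'c']
'a': index 1 in ['e', 'a', 'c'] -> ['a', 'e', 'c']
'c': index 2 in ['a', 'e', 'c'] -> ['c', 'a', 'e']
'a': index 1 in ['c', 'a', 'e'] -> ['a', 'c', 'e']
'c': index 1 in ['a', 'c', 'e'] -> ['c', 'a', 'e']
'a': index 1 in ['c', 'a', 'e'] -> ['a', 'c', 'e']
'e': index 2 in ['a', 'c', 'e'] -> ['e', 'a', 'c']
'c': index 2 in ['e', 'a', 'c'] -> ['c', 'e', 'a']
'c': index 0 in ['c', 'e', 'a'] -> ['c', 'e', 'a']
'e': index 1 in ['c', 'e', 'a'] -> ['e', 'c', 'a']
'c': index 1 in ['e', 'c', 'a'] -> ['c', 'e', 'a']
'c': index 0 in ['c', 'e', 'a'] -> ['c', 'e', 'a']


Output: [2, 1, 2, 1, 1, 1, 2, 2, 0, 1, 1, 0]


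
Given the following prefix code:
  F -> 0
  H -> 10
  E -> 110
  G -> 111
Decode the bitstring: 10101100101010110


Decoding step by step:
Bits 10 -> H
Bits 10 -> H
Bits 110 -> E
Bits 0 -> F
Bits 10 -> H
Bits 10 -> H
Bits 10 -> H
Bits 110 -> E


Decoded message: HHEFHHHE


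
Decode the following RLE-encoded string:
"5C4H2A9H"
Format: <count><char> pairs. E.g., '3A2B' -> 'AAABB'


Expanding each <count><char> pair:
  5C -> 'CCCCC'
  4H -> 'HHHH'
  2A -> 'AA'
  9H -> 'HHHHHHHHH'

Decoded = CCCCCHHHHAAHHHHHHHHH


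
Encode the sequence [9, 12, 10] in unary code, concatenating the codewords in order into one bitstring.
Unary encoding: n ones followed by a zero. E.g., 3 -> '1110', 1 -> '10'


Encode each number as n ones followed by a terminating 0:
  9 -> 1111111110 (10 bits)
  12 -> 1111111111110 (13 bits)
  10 -> 11111111110 (11 bits)
Total length = 10 + 13 + 11 = 34 bits.

Unary([9, 12, 10]) = 1111111110111111111111011111111110 (34 bits)


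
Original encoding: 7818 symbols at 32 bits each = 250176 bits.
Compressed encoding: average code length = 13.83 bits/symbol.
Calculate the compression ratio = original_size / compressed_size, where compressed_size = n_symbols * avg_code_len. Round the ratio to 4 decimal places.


original_size = n_symbols * orig_bits = 7818 * 32 = 250176 bits
compressed_size = n_symbols * avg_code_len = 7818 * 13.83 = 108122.94 bits
ratio = original_size / compressed_size = 250176 / 108122.94 = 2.3138

Compression ratio = 2.3138


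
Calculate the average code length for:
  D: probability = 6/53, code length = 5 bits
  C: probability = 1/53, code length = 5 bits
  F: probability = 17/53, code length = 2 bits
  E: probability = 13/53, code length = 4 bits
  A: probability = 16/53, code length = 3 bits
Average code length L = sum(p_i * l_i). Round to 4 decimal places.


Weighted contributions p_i * l_i:
  D: (6/53) * 5 = 30/53
  C: (1/53) * 5 = 5/53
  F: (17/53) * 2 = 34/53
  E: (13/53) * 4 = 52/53
  A: (16/53) * 3 = 48/53
Sum = (30 + 5 + 34 + 52 + 48)/53 = 169/53

L = 169/53 = 3.1887 bits/symbol


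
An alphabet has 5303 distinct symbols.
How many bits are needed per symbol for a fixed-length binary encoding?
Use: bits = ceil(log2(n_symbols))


log2(5303) = 12.3726
Bracket: 2^12 = 4096 < 5303 <= 2^13 = 8192
So ceil(log2(5303)) = 13

bits = ceil(log2(5303)) = ceil(12.3726) = 13 bits


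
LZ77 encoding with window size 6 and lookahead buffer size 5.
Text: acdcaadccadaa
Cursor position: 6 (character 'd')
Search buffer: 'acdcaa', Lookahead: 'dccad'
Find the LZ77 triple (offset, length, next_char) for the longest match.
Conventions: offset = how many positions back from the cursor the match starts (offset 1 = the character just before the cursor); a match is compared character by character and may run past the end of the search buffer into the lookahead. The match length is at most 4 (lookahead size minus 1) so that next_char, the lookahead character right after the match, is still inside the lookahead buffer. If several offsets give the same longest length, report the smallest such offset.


Try each offset into the search buffer:
  offset=1 (pos 5, char 'a'): match length 0
  offset=2 (pos 4, char 'a'): match length 0
  offset=3 (pos 3, char 'c'): match length 0
  offset=4 (pos 2, char 'd'): match length 2
  offset=5 (pos 1, char 'c'): match length 0
  offset=6 (pos 0, char 'a'): match length 0
Longest match has length 2 at offset 4.
next_char = character at position 6 + 2 = 8 -> 'c'

Best match: offset=4, length=2 (matching 'dc' starting at position 2)
LZ77 triple: (4, 2, 'c')


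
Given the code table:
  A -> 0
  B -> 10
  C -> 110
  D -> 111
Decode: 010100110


Decoding:
0 -> A
10 -> B
10 -> B
0 -> A
110 -> C


Result: ABBAC


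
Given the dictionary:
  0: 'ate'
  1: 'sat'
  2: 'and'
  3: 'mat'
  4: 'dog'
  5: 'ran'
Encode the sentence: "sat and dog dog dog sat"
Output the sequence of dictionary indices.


Look up each word in the dictionary:
  'sat' -> 1
  'and' -> 2
  'dog' -> 4
  'dog' -> 4
  'dog' -> 4
  'sat' -> 1

Encoded: [1, 2, 4, 4, 4, 1]


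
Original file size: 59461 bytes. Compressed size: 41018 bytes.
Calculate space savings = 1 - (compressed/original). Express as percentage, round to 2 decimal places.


ratio = compressed/original = 41018/59461 = 0.68983
savings = 1 - ratio = 1 - 0.68983 = 0.31017
as a percentage: 0.31017 * 100 = 31.02%

Space savings = 1 - 41018/59461 = 31.02%


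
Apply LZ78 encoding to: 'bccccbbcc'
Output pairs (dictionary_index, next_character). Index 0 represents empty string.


LZ78 encoding steps:
Dictionary: {0: ''}
Step 1: w='' (idx 0), next='b' -> output (0, 'b'), add 'b' as idx 1
Step 2: w='' (idx 0), next='c' -> output (0, 'c'), add 'c' as idx 2
Step 3: w='c' (idx 2), next='c' -> output (2, 'c'), add 'cc' as idx 3
Step 4: w='c' (idx 2), next='b' -> output (2, 'b'), add 'cb' as idx 4
Step 5: w='b' (idx 1), next='c' -> output (1, 'c'), add 'bc' as idx 5
Step 6: w='c' (idx 2), end of input -> output (2, '')


Encoded: [(0, 'b'), (0, 'c'), (2, 'c'), (2, 'b'), (1, 'c'), (2, '')]


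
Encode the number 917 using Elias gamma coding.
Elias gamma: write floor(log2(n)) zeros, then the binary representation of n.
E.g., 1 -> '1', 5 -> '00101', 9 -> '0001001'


num_bits = floor(log2(917)) + 1 = 10
leading_zeros = num_bits - 1 = 9
binary(917) = 1110010101

Elias gamma(917) = '000000000' + '1110010101' = 0000000001110010101 (19 bits)


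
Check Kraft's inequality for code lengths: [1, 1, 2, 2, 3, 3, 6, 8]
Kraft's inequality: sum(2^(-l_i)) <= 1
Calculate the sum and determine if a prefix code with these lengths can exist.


Sum = 2^(-1) + 2^(-1) + 2^(-2) + 2^(-2) + 2^(-3) + 2^(-3) + 2^(-6) + 2^(-8)
    = 0.5 + 0.5 + 0.25 + 0.25 + 0.125 + 0.125 + 0.015625 + 0.00390625
    = 453/256 = 1.76953125
Since 1.76953125 > 1, Kraft's inequality is NOT satisfied.
A prefix code with these lengths CANNOT exist.

Kraft sum = 1.76953125. Not satisfied.


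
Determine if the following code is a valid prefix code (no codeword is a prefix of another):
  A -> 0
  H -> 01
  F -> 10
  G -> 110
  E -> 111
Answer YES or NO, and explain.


Checking each pair (does one codeword prefix another?):
  A='0' vs H='01': prefix -- VIOLATION

NO -- this is NOT a valid prefix code. A (0) is a prefix of H (01).


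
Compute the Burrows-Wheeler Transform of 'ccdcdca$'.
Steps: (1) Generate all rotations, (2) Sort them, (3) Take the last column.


Rotations (sorted):
  0: $ccdcdca -> last char: a
  1: a$ccdcdc -> last char: c
  2: ca$ccdcd -> last char: d
  3: ccdcdca$ -> last char: $
  4: cdca$ccd -> last char: d
  5: cdcdca$c -> last char: c
  6: dca$ccdc -> last char: c
  7: dcdca$cc -> last char: c


BWT = acd$dccc


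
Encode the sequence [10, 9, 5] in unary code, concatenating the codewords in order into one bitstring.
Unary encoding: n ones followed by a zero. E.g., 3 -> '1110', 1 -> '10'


Encode each number as n ones followed by a terminating 0:
  10 -> 11111111110 (11 bits)
  9 -> 1111111110 (10 bits)
  5 -> 111110 (6 bits)
Total length = 11 + 10 + 6 = 27 bits.

Unary([10, 9, 5]) = 111111111101111111110111110 (27 bits)
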